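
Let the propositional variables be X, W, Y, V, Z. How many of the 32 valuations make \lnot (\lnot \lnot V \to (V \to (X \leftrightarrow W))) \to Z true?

28

Initial set: {(\lnot (\lnot \lnot V \to (V \to (X \leftrightarrow W))) \to Z)}.
(\lnot (\lnot \lnot V \to (V \to (X \leftrightarrow W))) \to Z): β-rule — branch into \lnot \lnot (\lnot \lnot V \to (V \to (X \leftrightarrow W)))  //  Z.
  branch 1 (add \lnot \lnot (\lnot \lnot V \to (V \to (X \leftrightarrow W)))):
    \lnot \lnot (\lnot \lnot V \to (V \to (X \leftrightarrow W))): β-rule — branch into \lnot \lnot \lnot V  //  (V \to (X \leftrightarrow W)).
      branch 1.1 (add \lnot \lnot \lnot V):
        \lnot \lnot \lnot V: drop double negation, giving \lnot V.
        ○ open, literals {V=F}.
      branch 1.2 (add (V \to (X \leftrightarrow W))):
        (V \to (X \leftrightarrow W)): β-rule — branch into \lnot V  //  (X \leftrightarrow W).
          branch 1.2.1 (add \lnot V):
            ○ open, literals {V=F}.
          branch 1.2.2 (add (X \leftrightarrow W)):
            (X \leftrightarrow W): β-rule — branch into X, W  //  \lnot X, \lnot W.
              branch 1.2.2.1 (add X, W):
                ○ open, literals {W=T, X=T}.
              branch 1.2.2.2 (add \lnot X, \lnot W):
                ○ open, literals {W=F, X=F}.
  branch 2 (add Z):
    ○ open, literals {Z=T}.
0 branches closed, 5 open.
Each open branch fixes some atoms; the unmentioned ones are free. Counting distinct full assignments: branch {V=F} (X, W, Y, Z) contributes 16 new; branch {V=F} (X, W, Y, Z) contributes 0 new; branch {W=T, X=T} (Y, V, Z) contributes 4 new; branch {W=F, X=F} (Y, V, Z) contributes 4 new; branch {Z=T} (X, W, Y, V) contributes 4 new. Total: 28.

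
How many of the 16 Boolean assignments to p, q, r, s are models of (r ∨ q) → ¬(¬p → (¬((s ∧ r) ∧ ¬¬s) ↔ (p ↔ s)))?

5

Initial set: {((r ∨ q) → ¬(¬p → (¬((s ∧ r) ∧ ¬¬s) ↔ (p ↔ s))))}.
((r ∨ q) → ¬(¬p → (¬((s ∧ r) ∧ ¬¬s) ↔ (p ↔ s)))): β-rule — branch into ¬(r ∨ q)  //  ¬(¬p → (¬((s ∧ r) ∧ ¬¬s) ↔ (p ↔ s))).
  branch 1 (add ¬(r ∨ q)):
    ¬(r ∨ q): α-rule — add ¬r, ¬q.
    ○ open, literals {q=false, r=false}.
  branch 2 (add ¬(¬p → (¬((s ∧ r) ∧ ¬¬s) ↔ (p ↔ s)))):
    ¬(¬p → (¬((s ∧ r) ∧ ¬¬s) ↔ (p ↔ s))): α-rule — add ¬p, ¬(¬((s ∧ r) ∧ ¬¬s) ↔ (p ↔ s)).
    ¬(¬((s ∧ r) ∧ ¬¬s) ↔ (p ↔ s)): β-rule — branch into ¬((s ∧ r) ∧ ¬¬s), ¬(p ↔ s)  //  ¬¬((s ∧ r) ∧ ¬¬s), (p ↔ s).
      branch 2.1 (add ¬((s ∧ r) ∧ ¬¬s), ¬(p ↔ s)):
        ¬((s ∧ r) ∧ ¬¬s): β-rule — branch into ¬(s ∧ r)  //  ¬¬¬s.
          branch 2.1.1 (add ¬(s ∧ r)):
            ¬(p ↔ s): β-rule — branch into p, ¬s  //  ¬p, s.
              branch 2.1.1.1 (add p, ¬s):
                × closes — contains both p and ¬p.
              branch 2.1.1.2 (add ¬p, s):
                ¬(s ∧ r): β-rule — branch into ¬s  //  ¬r.
                  branch 2.1.1.2.1 (add ¬s):
                    × closes — contains both s and ¬s.
                  branch 2.1.1.2.2 (add ¬r):
                    ○ open, literals {p=false, r=false, s=true}.
          branch 2.1.2 (add ¬¬¬s):
            ¬¬¬s: drop double negation, giving ¬s.
            ¬(p ↔ s): β-rule — branch into p, ¬s  //  ¬p, s.
              branch 2.1.2.1 (add p, ¬s):
                × closes — contains both p and ¬p.
              branch 2.1.2.2 (add ¬p, s):
                × closes — contains both s and ¬s.
      branch 2.2 (add ¬¬((s ∧ r) ∧ ¬¬s), (p ↔ s)):
        ¬¬((s ∧ r) ∧ ¬¬s): α-rule — add (s ∧ r), ¬¬s.
        (s ∧ r): α-rule — add s, r.
        ¬¬s: drop double negation, giving s.
        (p ↔ s): β-rule — branch into p, s  //  ¬p, ¬s.
          branch 2.2.1 (add p, s):
            × closes — contains both p and ¬p.
          branch 2.2.2 (add ¬p, ¬s):
            × closes — contains both s and ¬s.
6 branches closed, 2 open.
Each open branch fixes some atoms; the unmentioned ones are free. Counting distinct full assignments: branch {q=false, r=false} (p, s) contributes 4 new; branch {p=false, r=false, s=true} (q) contributes 1 new. Total: 5.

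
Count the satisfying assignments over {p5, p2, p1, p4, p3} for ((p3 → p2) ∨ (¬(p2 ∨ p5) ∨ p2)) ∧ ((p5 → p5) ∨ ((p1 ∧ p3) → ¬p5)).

28

Initial set: {(((p3 → p2) ∨ (¬(p2 ∨ p5) ∨ p2)) ∧ ((p5 → p5) ∨ ((p1 ∧ p3) → ¬p5)))}.
(((p3 → p2) ∨ (¬(p2 ∨ p5) ∨ p2)) ∧ ((p5 → p5) ∨ ((p1 ∧ p3) → ¬p5))): α-rule — add ((p3 → p2) ∨ (¬(p2 ∨ p5) ∨ p2)), ((p5 → p5) ∨ ((p1 ∧ p3) → ¬p5)).
((p3 → p2) ∨ (¬(p2 ∨ p5) ∨ p2)): β-rule — branch into (p3 → p2)  //  (¬(p2 ∨ p5) ∨ p2).
  branch 1 (add (p3 → p2)):
    ((p5 → p5) ∨ ((p1 ∧ p3) → ¬p5)): β-rule — branch into (p5 → p5)  //  ((p1 ∧ p3) → ¬p5).
      branch 1.1 (add (p5 → p5)):
        (p3 → p2): β-rule — branch into ¬p3  //  p2.
          branch 1.1.1 (add ¬p3):
            (p5 → p5): β-rule — branch into ¬p5  //  p5.
              branch 1.1.1.1 (add ¬p5):
                ○ open, literals {p3=false, p5=false}.
              branch 1.1.1.2 (add p5):
                ○ open, literals {p3=false, p5=true}.
          branch 1.1.2 (add p2):
            (p5 → p5): β-rule — branch into ¬p5  //  p5.
              branch 1.1.2.1 (add ¬p5):
                ○ open, literals {p2=true, p5=false}.
              branch 1.1.2.2 (add p5):
                ○ open, literals {p2=true, p5=true}.
      branch 1.2 (add ((p1 ∧ p3) → ¬p5)):
        (p3 → p2): β-rule — branch into ¬p3  //  p2.
          branch 1.2.1 (add ¬p3):
            ((p1 ∧ p3) → ¬p5): β-rule — branch into ¬(p1 ∧ p3)  //  ¬p5.
              branch 1.2.1.1 (add ¬(p1 ∧ p3)):
                ¬(p1 ∧ p3): β-rule — branch into ¬p1  //  ¬p3.
                  branch 1.2.1.1.1 (add ¬p1):
                    ○ open, literals {p1=false, p3=false}.
                  branch 1.2.1.1.2 (add ¬p3):
                    ○ open, literals {p3=false}.
              branch 1.2.1.2 (add ¬p5):
                ○ open, literals {p3=false, p5=false}.
          branch 1.2.2 (add p2):
            ((p1 ∧ p3) → ¬p5): β-rule — branch into ¬(p1 ∧ p3)  //  ¬p5.
              branch 1.2.2.1 (add ¬(p1 ∧ p3)):
                ¬(p1 ∧ p3): β-rule — branch into ¬p1  //  ¬p3.
                  branch 1.2.2.1.1 (add ¬p1):
                    ○ open, literals {p1=false, p2=true}.
                  branch 1.2.2.1.2 (add ¬p3):
                    ○ open, literals {p2=true, p3=false}.
              branch 1.2.2.2 (add ¬p5):
                ○ open, literals {p2=true, p5=false}.
  branch 2 (add (¬(p2 ∨ p5) ∨ p2)):
    ((p5 → p5) ∨ ((p1 ∧ p3) → ¬p5)): β-rule — branch into (p5 → p5)  //  ((p1 ∧ p3) → ¬p5).
      branch 2.1 (add (p5 → p5)):
        (¬(p2 ∨ p5) ∨ p2): β-rule — branch into ¬(p2 ∨ p5)  //  p2.
          branch 2.1.1 (add ¬(p2 ∨ p5)):
            ¬(p2 ∨ p5): α-rule — add ¬p2, ¬p5.
            (p5 → p5): β-rule — branch into ¬p5  //  p5.
              branch 2.1.1.1 (add ¬p5):
                ○ open, literals {p2=false, p5=false}.
              branch 2.1.1.2 (add p5):
                × closes — contains both p5 and ¬p5.
          branch 2.1.2 (add p2):
            (p5 → p5): β-rule — branch into ¬p5  //  p5.
              branch 2.1.2.1 (add ¬p5):
                ○ open, literals {p2=true, p5=false}.
              branch 2.1.2.2 (add p5):
                ○ open, literals {p2=true, p5=true}.
      branch 2.2 (add ((p1 ∧ p3) → ¬p5)):
        (¬(p2 ∨ p5) ∨ p2): β-rule — branch into ¬(p2 ∨ p5)  //  p2.
          branch 2.2.1 (add ¬(p2 ∨ p5)):
            ¬(p2 ∨ p5): α-rule — add ¬p2, ¬p5.
            ((p1 ∧ p3) → ¬p5): β-rule — branch into ¬(p1 ∧ p3)  //  ¬p5.
              branch 2.2.1.1 (add ¬(p1 ∧ p3)):
                ¬(p1 ∧ p3): β-rule — branch into ¬p1  //  ¬p3.
                  branch 2.2.1.1.1 (add ¬p1):
                    ○ open, literals {p1=false, p2=false, p5=false}.
                  branch 2.2.1.1.2 (add ¬p3):
                    ○ open, literals {p2=false, p3=false, p5=false}.
              branch 2.2.1.2 (add ¬p5):
                ○ open, literals {p2=false, p5=false}.
          branch 2.2.2 (add p2):
            ((p1 ∧ p3) → ¬p5): β-rule — branch into ¬(p1 ∧ p3)  //  ¬p5.
              branch 2.2.2.1 (add ¬(p1 ∧ p3)):
                ¬(p1 ∧ p3): β-rule — branch into ¬p1  //  ¬p3.
                  branch 2.2.2.1.1 (add ¬p1):
                    ○ open, literals {p1=false, p2=true}.
                  branch 2.2.2.1.2 (add ¬p3):
                    ○ open, literals {p2=true, p3=false}.
              branch 2.2.2.2 (add ¬p5):
                ○ open, literals {p2=true, p5=false}.
1 branch closed, 19 open.
Each open branch fixes some atoms; the unmentioned ones are free. Counting distinct full assignments: branch {p3=false, p5=false} (p2, p1, p4) contributes 8 new; branch {p3=false, p5=true} (p2, p1, p4) contributes 8 new; branch {p2=true, p5=false} (p1, p4, p3) contributes 4 new; branch {p2=true, p5=true} (p1, p4, p3) contributes 4 new; branch {p1=false, p3=false} (p5, p2, p4) contributes 0 new; branch {p3=false} (p5, p2, p1, p4) contributes 0 new; branch {p3=false, p5=false} (p2, p1, p4) contributes 0 new; branch {p1=false, p2=true} (p5, p4, p3) contributes 0 new; branch {p2=true, p3=false} (p5, p1, p4) contributes 0 new; branch {p2=true, p5=false} (p1, p4, p3) contributes 0 new; branch {p2=false, p5=false} (p1, p4, p3) contributes 4 new; branch {p2=true, p5=false} (p1, p4, p3) contributes 0 new; branch {p2=true, p5=true} (p1, p4, p3) contributes 0 new; branch {p1=false, p2=false, p5=false} (p4, p3) contributes 0 new; branch {p2=false, p3=false, p5=false} (p1, p4) contributes 0 new; branch {p2=false, p5=false} (p1, p4, p3) contributes 0 new; branch {p1=false, p2=true} (p5, p4, p3) contributes 0 new; branch {p2=true, p3=false} (p5, p1, p4) contributes 0 new; branch {p2=true, p5=false} (p1, p4, p3) contributes 0 new. Total: 28.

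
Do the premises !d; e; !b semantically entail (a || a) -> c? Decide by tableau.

Initial set: {!d; e; !b; !((a || a) -> c)}.
!((a || a) -> c): α-rule — add (a || a), !c.
(a || a): β-rule — branch into a  //  a.
  branch 1 (add a):
    ○ open, literals {a=true, b=false, c=false, d=false, e=true}.
  branch 2 (add a):
    ○ open, literals {a=true, b=false, c=false, d=false, e=true}.
0 branches closed, 2 open.
An open branch gives a countermodel: a=true, b=false, c=false, d=false, e=true (unmentioned atoms arbitrary); the premises hold there but the conclusion fails.

No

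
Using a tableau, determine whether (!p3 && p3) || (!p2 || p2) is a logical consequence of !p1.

Yes

Initial set: {!p1; !((!p3 && p3) || (!p2 || p2))}.
!((!p3 && p3) || (!p2 || p2)): α-rule — add !(!p3 && p3), !(!p2 || p2).
!(!p2 || p2): α-rule — add !!p2, !p2.
× closes — contains both p2 and !p2.
All 1 branch closes.
Every branch closed, so the premises entail the conclusion.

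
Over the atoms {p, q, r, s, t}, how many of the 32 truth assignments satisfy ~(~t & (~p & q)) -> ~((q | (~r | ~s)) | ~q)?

Initial set: {(~(~t & (~p & q)) -> ~((q | (~r | ~s)) | ~q))}.
(~(~t & (~p & q)) -> ~((q | (~r | ~s)) | ~q)): β-rule — branch into ~~(~t & (~p & q))  //  ~((q | (~r | ~s)) | ~q).
  branch 1 (add ~~(~t & (~p & q))):
    ~~(~t & (~p & q)): α-rule — add ~t, (~p & q).
    (~p & q): α-rule — add ~p, q.
    ○ open, literals {p=false, q=true, t=false}.
  branch 2 (add ~((q | (~r | ~s)) | ~q)):
    ~((q | (~r | ~s)) | ~q): α-rule — add ~(q | (~r | ~s)), ~~q.
    ~(q | (~r | ~s)): α-rule — add ~q, ~(~r | ~s).
    × closes — contains both q and ~q.
1 branch closed, 1 open.
Each open branch fixes some atoms; the unmentioned ones are free. Counting distinct full assignments: branch {p=false, q=true, t=false} (r, s) contributes 4 new. Total: 4.

4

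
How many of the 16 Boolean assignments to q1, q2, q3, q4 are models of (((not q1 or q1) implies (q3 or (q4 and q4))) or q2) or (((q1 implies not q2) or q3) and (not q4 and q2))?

14

Initial set: {T ((((not q1 or q1) implies (q3 or (q4 and q4))) or q2) or (((q1 implies not q2) or q3) and (not q4 and q2)))}.
T ((((not q1 or q1) implies (q3 or (q4 and q4))) or q2) or (((q1 implies not q2) or q3) and (not q4 and q2))): β-rule — branch into T (((not q1 or q1) implies (q3 or (q4 and q4))) or q2)  //  T (((q1 implies not q2) or q3) and (not q4 and q2)).
  branch 1 (add T (((not q1 or q1) implies (q3 or (q4 and q4))) or q2)):
    T (((not q1 or q1) implies (q3 or (q4 and q4))) or q2): β-rule — branch into T ((not q1 or q1) implies (q3 or (q4 and q4)))  //  T q2.
      branch 1.1 (add T ((not q1 or q1) implies (q3 or (q4 and q4)))):
        T ((not q1 or q1) implies (q3 or (q4 and q4))): β-rule — branch into F (not q1 or q1)  //  T (q3 or (q4 and q4)).
          branch 1.1.1 (add F (not q1 or q1)):
            F (not q1 or q1): α-rule — add F not q1, F q1.
            × closes — contains both q1 and not q1.
          branch 1.1.2 (add T (q3 or (q4 and q4))):
            T (q3 or (q4 and q4)): β-rule — branch into T q3  //  T (q4 and q4).
              branch 1.1.2.1 (add T q3):
                ○ open, literals {q3=true}.
              branch 1.1.2.2 (add T (q4 and q4)):
                T (q4 and q4): α-rule — add T q4, T q4.
                ○ open, literals {q4=true}.
      branch 1.2 (add T q2):
        ○ open, literals {q2=true}.
  branch 2 (add T (((q1 implies not q2) or q3) and (not q4 and q2))):
    T (((q1 implies not q2) or q3) and (not q4 and q2)): α-rule — add T ((q1 implies not q2) or q3), T (not q4 and q2).
    T (not q4 and q2): α-rule — add T not q4, T q2.
    T ((q1 implies not q2) or q3): β-rule — branch into T (q1 implies not q2)  //  T q3.
      branch 2.1 (add T (q1 implies not q2)):
        T (q1 implies not q2): β-rule — branch into F q1  //  T not q2.
          branch 2.1.1 (add F q1):
            ○ open, literals {q1=false, q2=true, q4=false}.
          branch 2.1.2 (add T not q2):
            × closes — contains both q2 and not q2.
      branch 2.2 (add T q3):
        ○ open, literals {q2=true, q3=true, q4=false}.
2 branches closed, 5 open.
Each open branch fixes some atoms; the unmentioned ones are free. Counting distinct full assignments: branch {q3=true} (q1, q2, q4) contributes 8 new; branch {q4=true} (q1, q2, q3) contributes 4 new; branch {q2=true} (q1, q3, q4) contributes 2 new; branch {q1=false, q2=true, q4=false} (q3) contributes 0 new; branch {q2=true, q3=true, q4=false} (q1) contributes 0 new. Total: 14.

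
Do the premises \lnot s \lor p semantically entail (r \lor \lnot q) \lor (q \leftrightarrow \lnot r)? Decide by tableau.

Yes

Initial set: {T (\lnot s \lor p); F ((r \lor \lnot q) \lor (q \leftrightarrow \lnot r))}.
F ((r \lor \lnot q) \lor (q \leftrightarrow \lnot r)): α-rule — add F (r \lor \lnot q), F (q \leftrightarrow \lnot r).
F (r \lor \lnot q): α-rule — add F r, F \lnot q.
T (\lnot s \lor p): β-rule — branch into T \lnot s  //  T p.
  branch 1 (add T \lnot s):
    F (q \leftrightarrow \lnot r): β-rule — branch into T q, F \lnot r  //  F q, T \lnot r.
      branch 1.1 (add T q, F \lnot r):
        × closes — contains both r and \lnot r.
      branch 1.2 (add F q, T \lnot r):
        × closes — contains both q and \lnot q.
  branch 2 (add T p):
    F (q \leftrightarrow \lnot r): β-rule — branch into T q, F \lnot r  //  F q, T \lnot r.
      branch 2.1 (add T q, F \lnot r):
        × closes — contains both r and \lnot r.
      branch 2.2 (add F q, T \lnot r):
        × closes — contains both q and \lnot q.
All 4 branches close.
Every branch closed, so the premises entail the conclusion.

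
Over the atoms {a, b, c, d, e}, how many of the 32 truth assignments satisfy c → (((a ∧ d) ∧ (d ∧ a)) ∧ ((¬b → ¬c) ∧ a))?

Initial set: {(c → (((a ∧ d) ∧ (d ∧ a)) ∧ ((¬b → ¬c) ∧ a)))}.
(c → (((a ∧ d) ∧ (d ∧ a)) ∧ ((¬b → ¬c) ∧ a))): β-rule — branch into ¬c  //  (((a ∧ d) ∧ (d ∧ a)) ∧ ((¬b → ¬c) ∧ a)).
  branch 1 (add ¬c):
    ○ open, literals {c=F}.
  branch 2 (add (((a ∧ d) ∧ (d ∧ a)) ∧ ((¬b → ¬c) ∧ a))):
    (((a ∧ d) ∧ (d ∧ a)) ∧ ((¬b → ¬c) ∧ a)): α-rule — add ((a ∧ d) ∧ (d ∧ a)), ((¬b → ¬c) ∧ a).
    ((a ∧ d) ∧ (d ∧ a)): α-rule — add (a ∧ d), (d ∧ a).
    ((¬b → ¬c) ∧ a): α-rule — add (¬b → ¬c), a.
    (a ∧ d): α-rule — add a, d.
    (d ∧ a): α-rule — add d, a.
    (¬b → ¬c): β-rule — branch into ¬¬b  //  ¬c.
      branch 2.1 (add ¬¬b):
        ○ open, literals {a=T, b=T, d=T}.
      branch 2.2 (add ¬c):
        ○ open, literals {a=T, c=F, d=T}.
0 branches closed, 3 open.
Each open branch fixes some atoms; the unmentioned ones are free. Counting distinct full assignments: branch {c=F} (a, b, d, e) contributes 16 new; branch {a=T, b=T, d=T} (c, e) contributes 2 new; branch {a=T, c=F, d=T} (b, e) contributes 0 new. Total: 18.

18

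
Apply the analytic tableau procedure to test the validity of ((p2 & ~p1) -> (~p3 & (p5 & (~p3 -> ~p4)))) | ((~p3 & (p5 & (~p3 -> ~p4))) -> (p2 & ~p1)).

Assume the negation and expand:
Initial set: {~(((p2 & ~p1) -> (~p3 & (p5 & (~p3 -> ~p4)))) | ((~p3 & (p5 & (~p3 -> ~p4))) -> (p2 & ~p1)))}.
~(((p2 & ~p1) -> (~p3 & (p5 & (~p3 -> ~p4)))) | ((~p3 & (p5 & (~p3 -> ~p4))) -> (p2 & ~p1))): α-rule — add ~((p2 & ~p1) -> (~p3 & (p5 & (~p3 -> ~p4)))), ~((~p3 & (p5 & (~p3 -> ~p4))) -> (p2 & ~p1)).
~((p2 & ~p1) -> (~p3 & (p5 & (~p3 -> ~p4)))): α-rule — add (p2 & ~p1), ~(~p3 & (p5 & (~p3 -> ~p4))).
~((~p3 & (p5 & (~p3 -> ~p4))) -> (p2 & ~p1)): α-rule — add (~p3 & (p5 & (~p3 -> ~p4))), ~(p2 & ~p1).
(p2 & ~p1): α-rule — add p2, ~p1.
(~p3 & (p5 & (~p3 -> ~p4))): α-rule — add ~p3, (p5 & (~p3 -> ~p4)).
(p5 & (~p3 -> ~p4)): α-rule — add p5, (~p3 -> ~p4).
~(~p3 & (p5 & (~p3 -> ~p4))): β-rule — branch into ~~p3  //  ~(p5 & (~p3 -> ~p4)).
  branch 1 (add ~~p3):
    × closes — contains both p3 and ~p3.
  branch 2 (add ~(p5 & (~p3 -> ~p4))):
    ~(p2 & ~p1): β-rule — branch into ~p2  //  ~~p1.
      branch 2.1 (add ~p2):
        × closes — contains both p2 and ~p2.
      branch 2.2 (add ~~p1):
        × closes — contains both p1 and ~p1.
All 3 branches close.
Every branch closed, so the negation is unsatisfiable and the formula is valid.

Valid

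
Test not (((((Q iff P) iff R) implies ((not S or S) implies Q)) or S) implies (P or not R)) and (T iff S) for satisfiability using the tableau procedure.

Satisfiable

Initial set: {(not (((((Q iff P) iff R) implies ((not S or S) implies Q)) or S) implies (P or not R)) and (T iff S))}.
(not (((((Q iff P) iff R) implies ((not S or S) implies Q)) or S) implies (P or not R)) and (T iff S)): α-rule — add not (((((Q iff P) iff R) implies ((not S or S) implies Q)) or S) implies (P or not R)), (T iff S).
not (((((Q iff P) iff R) implies ((not S or S) implies Q)) or S) implies (P or not R)): α-rule — add ((((Q iff P) iff R) implies ((not S or S) implies Q)) or S), not (P or not R).
not (P or not R): α-rule — add not P, not not R.
(T iff S): β-rule — branch into T, S  //  not T, not S.
  branch 1 (add T, S):
    ((((Q iff P) iff R) implies ((not S or S) implies Q)) or S): β-rule — branch into (((Q iff P) iff R) implies ((not S or S) implies Q))  //  S.
      branch 1.1 (add (((Q iff P) iff R) implies ((not S or S) implies Q))):
        (((Q iff P) iff R) implies ((not S or S) implies Q)): β-rule — branch into not ((Q iff P) iff R)  //  ((not S or S) implies Q).
          branch 1.1.1 (add not ((Q iff P) iff R)):
            not ((Q iff P) iff R): β-rule — branch into (Q iff P), not R  //  not (Q iff P), R.
              branch 1.1.1.1 (add (Q iff P), not R):
                × closes — contains both R and not R.
              branch 1.1.1.2 (add not (Q iff P), R):
                not (Q iff P): β-rule — branch into Q, not P  //  not Q, P.
                  branch 1.1.1.2.1 (add Q, not P):
                    ○ open, literals {P=F, Q=T, R=T, S=T, T=T}.
                  branch 1.1.1.2.2 (add not Q, P):
                    × closes — contains both P and not P.
          branch 1.1.2 (add ((not S or S) implies Q)):
            ((not S or S) implies Q): β-rule — branch into not (not S or S)  //  Q.
              branch 1.1.2.1 (add not (not S or S)):
                not (not S or S): α-rule — add not not S, not S.
                × closes — contains both S and not S.
              branch 1.1.2.2 (add Q):
                ○ open, literals {P=F, Q=T, R=T, S=T, T=T}.
      branch 1.2 (add S):
        ○ open, literals {P=F, R=T, S=T, T=T}.
  branch 2 (add not T, not S):
    ((((Q iff P) iff R) implies ((not S or S) implies Q)) or S): β-rule — branch into (((Q iff P) iff R) implies ((not S or S) implies Q))  //  S.
      branch 2.1 (add (((Q iff P) iff R) implies ((not S or S) implies Q))):
        (((Q iff P) iff R) implies ((not S or S) implies Q)): β-rule — branch into not ((Q iff P) iff R)  //  ((not S or S) implies Q).
          branch 2.1.1 (add not ((Q iff P) iff R)):
            not ((Q iff P) iff R): β-rule — branch into (Q iff P), not R  //  not (Q iff P), R.
              branch 2.1.1.1 (add (Q iff P), not R):
                × closes — contains both R and not R.
              branch 2.1.1.2 (add not (Q iff P), R):
                not (Q iff P): β-rule — branch into Q, not P  //  not Q, P.
                  branch 2.1.1.2.1 (add Q, not P):
                    ○ open, literals {P=F, Q=T, R=T, S=F, T=F}.
                  branch 2.1.1.2.2 (add not Q, P):
                    × closes — contains both P and not P.
          branch 2.1.2 (add ((not S or S) implies Q)):
            ((not S or S) implies Q): β-rule — branch into not (not S or S)  //  Q.
              branch 2.1.2.1 (add not (not S or S)):
                not (not S or S): α-rule — add not not S, not S.
                × closes — contains both S and not S.
              branch 2.1.2.2 (add Q):
                ○ open, literals {P=F, Q=T, R=T, S=F, T=F}.
      branch 2.2 (add S):
        × closes — contains both S and not S.
7 branches closed, 5 open.
An open branch gives a satisfying assignment: P=F, Q=T, R=T, S=T, T=T.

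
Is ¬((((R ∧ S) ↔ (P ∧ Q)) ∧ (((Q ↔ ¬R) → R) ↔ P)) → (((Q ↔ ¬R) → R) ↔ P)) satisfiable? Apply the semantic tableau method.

Unsatisfiable

Initial set: {¬((((R ∧ S) ↔ (P ∧ Q)) ∧ (((Q ↔ ¬R) → R) ↔ P)) → (((Q ↔ ¬R) → R) ↔ P))}.
¬((((R ∧ S) ↔ (P ∧ Q)) ∧ (((Q ↔ ¬R) → R) ↔ P)) → (((Q ↔ ¬R) → R) ↔ P)): α-rule — add (((R ∧ S) ↔ (P ∧ Q)) ∧ (((Q ↔ ¬R) → R) ↔ P)), ¬(((Q ↔ ¬R) → R) ↔ P).
(((R ∧ S) ↔ (P ∧ Q)) ∧ (((Q ↔ ¬R) → R) ↔ P)): α-rule — add ((R ∧ S) ↔ (P ∧ Q)), (((Q ↔ ¬R) → R) ↔ P).
¬(((Q ↔ ¬R) → R) ↔ P): β-rule — branch into ((Q ↔ ¬R) → R), ¬P  //  ¬((Q ↔ ¬R) → R), P.
  branch 1 (add ((Q ↔ ¬R) → R), ¬P):
    ((R ∧ S) ↔ (P ∧ Q)): β-rule — branch into (R ∧ S), (P ∧ Q)  //  ¬(R ∧ S), ¬(P ∧ Q).
      branch 1.1 (add (R ∧ S), (P ∧ Q)):
        (R ∧ S): α-rule — add R, S.
        (P ∧ Q): α-rule — add P, Q.
        × closes — contains both P and ¬P.
      branch 1.2 (add ¬(R ∧ S), ¬(P ∧ Q)):
        (((Q ↔ ¬R) → R) ↔ P): β-rule — branch into ((Q ↔ ¬R) → R), P  //  ¬((Q ↔ ¬R) → R), ¬P.
          branch 1.2.1 (add ((Q ↔ ¬R) → R), P):
            × closes — contains both P and ¬P.
          branch 1.2.2 (add ¬((Q ↔ ¬R) → R), ¬P):
            ¬((Q ↔ ¬R) → R): α-rule — add (Q ↔ ¬R), ¬R.
            ((Q ↔ ¬R) → R): β-rule — branch into ¬(Q ↔ ¬R)  //  R.
              branch 1.2.2.1 (add ¬(Q ↔ ¬R)):
                ¬(R ∧ S): β-rule — branch into ¬R  //  ¬S.
                  branch 1.2.2.1.1 (add ¬R):
                    ¬(P ∧ Q): β-rule — branch into ¬P  //  ¬Q.
                      branch 1.2.2.1.1.1 (add ¬P):
                        (Q ↔ ¬R): β-rule — branch into Q, ¬R  //  ¬Q, ¬¬R.
                          branch 1.2.2.1.1.1.1 (add Q, ¬R):
                            ¬(Q ↔ ¬R): β-rule — branch into Q, ¬¬R  //  ¬Q, ¬R.
                              branch 1.2.2.1.1.1.1.1 (add Q, ¬¬R):
                                × closes — contains both R and ¬R.
                              branch 1.2.2.1.1.1.1.2 (add ¬Q, ¬R):
                                × closes — contains both Q and ¬Q.
                          branch 1.2.2.1.1.1.2 (add ¬Q, ¬¬R):
                            × closes — contains both R and ¬R.
                      branch 1.2.2.1.1.2 (add ¬Q):
                        (Q ↔ ¬R): β-rule — branch into Q, ¬R  //  ¬Q, ¬¬R.
                          branch 1.2.2.1.1.2.1 (add Q, ¬R):
                            × closes — contains both Q and ¬Q.
                          branch 1.2.2.1.1.2.2 (add ¬Q, ¬¬R):
                            × closes — contains both R and ¬R.
                  branch 1.2.2.1.2 (add ¬S):
                    ¬(P ∧ Q): β-rule — branch into ¬P  //  ¬Q.
                      branch 1.2.2.1.2.1 (add ¬P):
                        (Q ↔ ¬R): β-rule — branch into Q, ¬R  //  ¬Q, ¬¬R.
                          branch 1.2.2.1.2.1.1 (add Q, ¬R):
                            ¬(Q ↔ ¬R): β-rule — branch into Q, ¬¬R  //  ¬Q, ¬R.
                              branch 1.2.2.1.2.1.1.1 (add Q, ¬¬R):
                                × closes — contains both R and ¬R.
                              branch 1.2.2.1.2.1.1.2 (add ¬Q, ¬R):
                                × closes — contains both Q and ¬Q.
                          branch 1.2.2.1.2.1.2 (add ¬Q, ¬¬R):
                            × closes — contains both R and ¬R.
                      branch 1.2.2.1.2.2 (add ¬Q):
                        (Q ↔ ¬R): β-rule — branch into Q, ¬R  //  ¬Q, ¬¬R.
                          branch 1.2.2.1.2.2.1 (add Q, ¬R):
                            × closes — contains both Q and ¬Q.
                          branch 1.2.2.1.2.2.2 (add ¬Q, ¬¬R):
                            × closes — contains both R and ¬R.
              branch 1.2.2.2 (add R):
                × closes — contains both R and ¬R.
  branch 2 (add ¬((Q ↔ ¬R) → R), P):
    ¬((Q ↔ ¬R) → R): α-rule — add (Q ↔ ¬R), ¬R.
    ((R ∧ S) ↔ (P ∧ Q)): β-rule — branch into (R ∧ S), (P ∧ Q)  //  ¬(R ∧ S), ¬(P ∧ Q).
      branch 2.1 (add (R ∧ S), (P ∧ Q)):
        (R ∧ S): α-rule — add R, S.
        × closes — contains both R and ¬R.
      branch 2.2 (add ¬(R ∧ S), ¬(P ∧ Q)):
        (((Q ↔ ¬R) → R) ↔ P): β-rule — branch into ((Q ↔ ¬R) → R), P  //  ¬((Q ↔ ¬R) → R), ¬P.
          branch 2.2.1 (add ((Q ↔ ¬R) → R), P):
            (Q ↔ ¬R): β-rule — branch into Q, ¬R  //  ¬Q, ¬¬R.
              branch 2.2.1.1 (add Q, ¬R):
                ¬(R ∧ S): β-rule — branch into ¬R  //  ¬S.
                  branch 2.2.1.1.1 (add ¬R):
                    ¬(P ∧ Q): β-rule — branch into ¬P  //  ¬Q.
                      branch 2.2.1.1.1.1 (add ¬P):
                        × closes — contains both P and ¬P.
                      branch 2.2.1.1.1.2 (add ¬Q):
                        × closes — contains both Q and ¬Q.
                  branch 2.2.1.1.2 (add ¬S):
                    ¬(P ∧ Q): β-rule — branch into ¬P  //  ¬Q.
                      branch 2.2.1.1.2.1 (add ¬P):
                        × closes — contains both P and ¬P.
                      branch 2.2.1.1.2.2 (add ¬Q):
                        × closes — contains both Q and ¬Q.
              branch 2.2.1.2 (add ¬Q, ¬¬R):
                × closes — contains both R and ¬R.
          branch 2.2.2 (add ¬((Q ↔ ¬R) → R), ¬P):
            × closes — contains both P and ¬P.
All 20 branches close.
Every branch closed; the formula is unsatisfiable.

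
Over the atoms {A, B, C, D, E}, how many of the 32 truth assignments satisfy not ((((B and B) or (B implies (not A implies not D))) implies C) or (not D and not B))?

12

Initial set: {not ((((B and B) or (B implies (not A implies not D))) implies C) or (not D and not B))}.
not ((((B and B) or (B implies (not A implies not D))) implies C) or (not D and not B)): α-rule — add not (((B and B) or (B implies (not A implies not D))) implies C), not (not D and not B).
not (((B and B) or (B implies (not A implies not D))) implies C): α-rule — add ((B and B) or (B implies (not A implies not D))), not C.
not (not D and not B): β-rule — branch into not not D  //  not not B.
  branch 1 (add not not D):
    ((B and B) or (B implies (not A implies not D))): β-rule — branch into (B and B)  //  (B implies (not A implies not D)).
      branch 1.1 (add (B and B)):
        (B and B): α-rule — add B, B.
        ○ open, literals {B=T, C=F, D=T}.
      branch 1.2 (add (B implies (not A implies not D))):
        (B implies (not A implies not D)): β-rule — branch into not B  //  (not A implies not D).
          branch 1.2.1 (add not B):
            ○ open, literals {B=F, C=F, D=T}.
          branch 1.2.2 (add (not A implies not D)):
            (not A implies not D): β-rule — branch into not not A  //  not D.
              branch 1.2.2.1 (add not not A):
                ○ open, literals {A=T, C=F, D=T}.
              branch 1.2.2.2 (add not D):
                × closes — contains both D and not D.
  branch 2 (add not not B):
    ((B and B) or (B implies (not A implies not D))): β-rule — branch into (B and B)  //  (B implies (not A implies not D)).
      branch 2.1 (add (B and B)):
        (B and B): α-rule — add B, B.
        ○ open, literals {B=T, C=F}.
      branch 2.2 (add (B implies (not A implies not D))):
        (B implies (not A implies not D)): β-rule — branch into not B  //  (not A implies not D).
          branch 2.2.1 (add not B):
            × closes — contains both B and not B.
          branch 2.2.2 (add (not A implies not D)):
            (not A implies not D): β-rule — branch into not not A  //  not D.
              branch 2.2.2.1 (add not not A):
                ○ open, literals {A=T, B=T, C=F}.
              branch 2.2.2.2 (add not D):
                ○ open, literals {B=T, C=F, D=F}.
2 branches closed, 6 open.
Each open branch fixes some atoms; the unmentioned ones are free. Counting distinct full assignments: branch {B=T, C=F, D=T} (A, E) contributes 4 new; branch {B=F, C=F, D=T} (A, E) contributes 4 new; branch {A=T, C=F, D=T} (B, E) contributes 0 new; branch {B=T, C=F} (A, D, E) contributes 4 new; branch {A=T, B=T, C=F} (D, E) contributes 0 new; branch {B=T, C=F, D=F} (A, E) contributes 0 new. Total: 12.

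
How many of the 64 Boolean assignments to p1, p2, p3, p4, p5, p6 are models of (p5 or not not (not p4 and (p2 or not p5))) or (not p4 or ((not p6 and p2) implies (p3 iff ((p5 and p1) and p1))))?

Initial set: {T ((p5 or not not (not p4 and (p2 or not p5))) or (not p4 or ((not p6 and p2) implies (p3 iff ((p5 and p1) and p1)))))}.
T ((p5 or not not (not p4 and (p2 or not p5))) or (not p4 or ((not p6 and p2) implies (p3 iff ((p5 and p1) and p1))))): β-rule — branch into T (p5 or not not (not p4 and (p2 or not p5)))  //  T (not p4 or ((not p6 and p2) implies (p3 iff ((p5 and p1) and p1)))).
  branch 1 (add T (p5 or not not (not p4 and (p2 or not p5)))):
    T (p5 or not not (not p4 and (p2 or not p5))): β-rule — branch into T p5  //  T not not (not p4 and (p2 or not p5)).
      branch 1.1 (add T p5):
        ○ open, literals {p5=1}.
      branch 1.2 (add T not not (not p4 and (p2 or not p5))):
        T not not (not p4 and (p2 or not p5)): drop double negation, giving T (not p4 and (p2 or not p5)).
        T (not p4 and (p2 or not p5)): α-rule — add T not p4, T (p2 or not p5).
        T (p2 or not p5): β-rule — branch into T p2  //  T not p5.
          branch 1.2.1 (add T p2):
            ○ open, literals {p2=1, p4=0}.
          branch 1.2.2 (add T not p5):
            ○ open, literals {p4=0, p5=0}.
  branch 2 (add T (not p4 or ((not p6 and p2) implies (p3 iff ((p5 and p1) and p1))))):
    T (not p4 or ((not p6 and p2) implies (p3 iff ((p5 and p1) and p1)))): β-rule — branch into T not p4  //  T ((not p6 and p2) implies (p3 iff ((p5 and p1) and p1))).
      branch 2.1 (add T not p4):
        ○ open, literals {p4=0}.
      branch 2.2 (add T ((not p6 and p2) implies (p3 iff ((p5 and p1) and p1)))):
        T ((not p6 and p2) implies (p3 iff ((p5 and p1) and p1))): β-rule — branch into F (not p6 and p2)  //  T (p3 iff ((p5 and p1) and p1)).
          branch 2.2.1 (add F (not p6 and p2)):
            F (not p6 and p2): β-rule — branch into F not p6  //  F p2.
              branch 2.2.1.1 (add F not p6):
                ○ open, literals {p6=1}.
              branch 2.2.1.2 (add F p2):
                ○ open, literals {p2=0}.
          branch 2.2.2 (add T (p3 iff ((p5 and p1) and p1))):
            T (p3 iff ((p5 and p1) and p1)): β-rule — branch into T p3, T ((p5 and p1) and p1)  //  F p3, F ((p5 and p1) and p1).
              branch 2.2.2.1 (add T p3, T ((p5 and p1) and p1)):
                T ((p5 and p1) and p1): α-rule — add T (p5 and p1), T p1.
                T (p5 and p1): α-rule — add T p5, T p1.
                ○ open, literals {p1=1, p3=1, p5=1}.
              branch 2.2.2.2 (add F p3, F ((p5 and p1) and p1)):
                F ((p5 and p1) and p1): β-rule — branch into F (p5 and p1)  //  F p1.
                  branch 2.2.2.2.1 (add F (p5 and p1)):
                    F (p5 and p1): β-rule — branch into F p5  //  F p1.
                      branch 2.2.2.2.1.1 (add F p5):
                        ○ open, literals {p3=0, p5=0}.
                      branch 2.2.2.2.1.2 (add F p1):
                        ○ open, literals {p1=0, p3=0}.
                  branch 2.2.2.2.2 (add F p1):
                    ○ open, literals {p1=0, p3=0}.
0 branches closed, 10 open.
Each open branch fixes some atoms; the unmentioned ones are free. Counting distinct full assignments: branch {p5=1} (p1, p2, p3, p4, p6) contributes 32 new; branch {p2=1, p4=0} (p1, p3, p5, p6) contributes 8 new; branch {p4=0, p5=0} (p1, p2, p3, p6) contributes 8 new; branch {p4=0} (p1, p2, p3, p5, p6) contributes 0 new; branch {p6=1} (p1, p2, p3, p4, p5) contributes 8 new; branch {p2=0} (p1, p3, p4, p5, p6) contributes 4 new; branch {p1=1, p3=1, p5=1} (p2, p4, p6) contributes 0 new; branch {p3=0, p5=0} (p1, p2, p4, p6) contributes 2 new; branch {p1=0, p3=0} (p2, p4, p5, p6) contributes 0 new; branch {p1=0, p3=0} (p2, p4, p5, p6) contributes 0 new. Total: 62.

62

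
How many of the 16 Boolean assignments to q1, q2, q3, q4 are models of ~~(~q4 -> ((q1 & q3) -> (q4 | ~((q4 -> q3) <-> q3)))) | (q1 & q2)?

15

Initial set: {T (~~(~q4 -> ((q1 & q3) -> (q4 | ~((q4 -> q3) <-> q3)))) | (q1 & q2))}.
T (~~(~q4 -> ((q1 & q3) -> (q4 | ~((q4 -> q3) <-> q3)))) | (q1 & q2)): β-rule — branch into T ~~(~q4 -> ((q1 & q3) -> (q4 | ~((q4 -> q3) <-> q3))))  //  T (q1 & q2).
  branch 1 (add T ~~(~q4 -> ((q1 & q3) -> (q4 | ~((q4 -> q3) <-> q3))))):
    T ~~(~q4 -> ((q1 & q3) -> (q4 | ~((q4 -> q3) <-> q3)))): drop double negation, giving T (~q4 -> ((q1 & q3) -> (q4 | ~((q4 -> q3) <-> q3)))).
    T (~q4 -> ((q1 & q3) -> (q4 | ~((q4 -> q3) <-> q3)))): β-rule — branch into F ~q4  //  T ((q1 & q3) -> (q4 | ~((q4 -> q3) <-> q3))).
      branch 1.1 (add F ~q4):
        ○ open, literals {q4=true}.
      branch 1.2 (add T ((q1 & q3) -> (q4 | ~((q4 -> q3) <-> q3)))):
        T ((q1 & q3) -> (q4 | ~((q4 -> q3) <-> q3))): β-rule — branch into F (q1 & q3)  //  T (q4 | ~((q4 -> q3) <-> q3)).
          branch 1.2.1 (add F (q1 & q3)):
            F (q1 & q3): β-rule — branch into F q1  //  F q3.
              branch 1.2.1.1 (add F q1):
                ○ open, literals {q1=false}.
              branch 1.2.1.2 (add F q3):
                ○ open, literals {q3=false}.
          branch 1.2.2 (add T (q4 | ~((q4 -> q3) <-> q3))):
            T (q4 | ~((q4 -> q3) <-> q3)): β-rule — branch into T q4  //  T ~((q4 -> q3) <-> q3).
              branch 1.2.2.1 (add T q4):
                ○ open, literals {q4=true}.
              branch 1.2.2.2 (add T ~((q4 -> q3) <-> q3)):
                T ~((q4 -> q3) <-> q3): β-rule — branch into T (q4 -> q3), F q3  //  F (q4 -> q3), T q3.
                  branch 1.2.2.2.1 (add T (q4 -> q3), F q3):
                    T (q4 -> q3): β-rule — branch into F q4  //  T q3.
                      branch 1.2.2.2.1.1 (add F q4):
                        ○ open, literals {q3=false, q4=false}.
                      branch 1.2.2.2.1.2 (add T q3):
                        × closes — contains both q3 and ~q3.
                  branch 1.2.2.2.2 (add F (q4 -> q3), T q3):
                    F (q4 -> q3): α-rule — add T q4, F q3.
                    × closes — contains both q3 and ~q3.
  branch 2 (add T (q1 & q2)):
    T (q1 & q2): α-rule — add T q1, T q2.
    ○ open, literals {q1=true, q2=true}.
2 branches closed, 6 open.
Each open branch fixes some atoms; the unmentioned ones are free. Counting distinct full assignments: branch {q4=true} (q1, q2, q3) contributes 8 new; branch {q1=false} (q2, q3, q4) contributes 4 new; branch {q3=false} (q1, q2, q4) contributes 2 new; branch {q4=true} (q1, q2, q3) contributes 0 new; branch {q3=false, q4=false} (q1, q2) contributes 0 new; branch {q1=true, q2=true} (q3, q4) contributes 1 new. Total: 15.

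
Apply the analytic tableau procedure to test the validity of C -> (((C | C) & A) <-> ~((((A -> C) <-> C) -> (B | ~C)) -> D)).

Assume the negation and expand:
Initial set: {~(C -> (((C | C) & A) <-> ~((((A -> C) <-> C) -> (B | ~C)) -> D)))}.
~(C -> (((C | C) & A) <-> ~((((A -> C) <-> C) -> (B | ~C)) -> D))): α-rule — add C, ~(((C | C) & A) <-> ~((((A -> C) <-> C) -> (B | ~C)) -> D)).
~(((C | C) & A) <-> ~((((A -> C) <-> C) -> (B | ~C)) -> D)): β-rule — branch into ((C | C) & A), ~~((((A -> C) <-> C) -> (B | ~C)) -> D)  //  ~((C | C) & A), ~((((A -> C) <-> C) -> (B | ~C)) -> D).
  branch 1 (add ((C | C) & A), ~~((((A -> C) <-> C) -> (B | ~C)) -> D)):
    ((C | C) & A): α-rule — add (C | C), A.
    ~~((((A -> C) <-> C) -> (B | ~C)) -> D): β-rule — branch into ~(((A -> C) <-> C) -> (B | ~C))  //  D.
      branch 1.1 (add ~(((A -> C) <-> C) -> (B | ~C))):
        ~(((A -> C) <-> C) -> (B | ~C)): α-rule — add ((A -> C) <-> C), ~(B | ~C).
        ~(B | ~C): α-rule — add ~B, ~~C.
        (C | C): β-rule — branch into C  //  C.
          branch 1.1.1 (add C):
            ((A -> C) <-> C): β-rule — branch into (A -> C), C  //  ~(A -> C), ~C.
              branch 1.1.1.1 (add (A -> C), C):
                (A -> C): β-rule — branch into ~A  //  C.
                  branch 1.1.1.1.1 (add ~A):
                    × closes — contains both A and ~A.
                  branch 1.1.1.1.2 (add C):
                    ○ open, literals {A=1, B=0, C=1}.
              branch 1.1.1.2 (add ~(A -> C), ~C):
                × closes — contains both C and ~C.
          branch 1.1.2 (add C):
            ((A -> C) <-> C): β-rule — branch into (A -> C), C  //  ~(A -> C), ~C.
              branch 1.1.2.1 (add (A -> C), C):
                (A -> C): β-rule — branch into ~A  //  C.
                  branch 1.1.2.1.1 (add ~A):
                    × closes — contains both A and ~A.
                  branch 1.1.2.1.2 (add C):
                    ○ open, literals {A=1, B=0, C=1}.
              branch 1.1.2.2 (add ~(A -> C), ~C):
                × closes — contains both C and ~C.
      branch 1.2 (add D):
        (C | C): β-rule — branch into C  //  C.
          branch 1.2.1 (add C):
            ○ open, literals {A=1, C=1, D=1}.
          branch 1.2.2 (add C):
            ○ open, literals {A=1, C=1, D=1}.
  branch 2 (add ~((C | C) & A), ~((((A -> C) <-> C) -> (B | ~C)) -> D)):
    ~((((A -> C) <-> C) -> (B | ~C)) -> D): α-rule — add (((A -> C) <-> C) -> (B | ~C)), ~D.
    ~((C | C) & A): β-rule — branch into ~(C | C)  //  ~A.
      branch 2.1 (add ~(C | C)):
        ~(C | C): α-rule — add ~C, ~C.
        × closes — contains both C and ~C.
      branch 2.2 (add ~A):
        (((A -> C) <-> C) -> (B | ~C)): β-rule — branch into ~((A -> C) <-> C)  //  (B | ~C).
          branch 2.2.1 (add ~((A -> C) <-> C)):
            ~((A -> C) <-> C): β-rule — branch into (A -> C), ~C  //  ~(A -> C), C.
              branch 2.2.1.1 (add (A -> C), ~C):
                × closes — contains both C and ~C.
              branch 2.2.1.2 (add ~(A -> C), C):
                ~(A -> C): α-rule — add A, ~C.
                × closes — contains both A and ~A.
          branch 2.2.2 (add (B | ~C)):
            (B | ~C): β-rule — branch into B  //  ~C.
              branch 2.2.2.1 (add B):
                ○ open, literals {A=0, B=1, C=1, D=0}.
              branch 2.2.2.2 (add ~C):
                × closes — contains both C and ~C.
8 branches closed, 5 open.
An open branch gives a countermodel: A=1, B=0, C=1 (unmentioned atoms arbitrary); under it the original formula is false.

Not valid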